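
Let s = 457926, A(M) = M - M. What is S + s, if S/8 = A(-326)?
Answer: 457926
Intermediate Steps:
A(M) = 0
S = 0 (S = 8*0 = 0)
S + s = 0 + 457926 = 457926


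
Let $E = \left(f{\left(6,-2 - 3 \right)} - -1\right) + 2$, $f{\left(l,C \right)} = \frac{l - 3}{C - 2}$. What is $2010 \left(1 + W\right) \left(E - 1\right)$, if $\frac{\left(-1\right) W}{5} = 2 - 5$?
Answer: $\frac{353760}{7} \approx 50537.0$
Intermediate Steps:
$f{\left(l,C \right)} = \frac{-3 + l}{-2 + C}$
$W = 15$ ($W = - 5 \left(2 - 5\right) = \left(-5\right) \left(-3\right) = 15$)
$E = \frac{18}{7}$ ($E = \left(\frac{-3 + 6}{-2 - 5} - -1\right) + 2 = \left(\frac{1}{-2 - 5} \cdot 3 + 1\right) + 2 = \left(\frac{1}{-7} \cdot 3 + 1\right) + 2 = \left(\left(- \frac{1}{7}\right) 3 + 1\right) + 2 = \left(- \frac{3}{7} + 1\right) + 2 = \frac{4}{7} + 2 = \frac{18}{7} \approx 2.5714$)
$2010 \left(1 + W\right) \left(E - 1\right) = 2010 \left(1 + 15\right) \left(\frac{18}{7} - 1\right) = 2010 \cdot 16 \cdot \frac{11}{7} = 2010 \cdot \frac{176}{7} = \frac{353760}{7}$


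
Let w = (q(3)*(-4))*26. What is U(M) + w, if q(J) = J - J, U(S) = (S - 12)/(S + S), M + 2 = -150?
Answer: 41/76 ≈ 0.53947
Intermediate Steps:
M = -152 (M = -2 - 150 = -152)
U(S) = (-12 + S)/(2*S) (U(S) = (-12 + S)/((2*S)) = (-12 + S)*(1/(2*S)) = (-12 + S)/(2*S))
q(J) = 0
w = 0 (w = (0*(-4))*26 = 0*26 = 0)
U(M) + w = (1/2)*(-12 - 152)/(-152) + 0 = (1/2)*(-1/152)*(-164) + 0 = 41/76 + 0 = 41/76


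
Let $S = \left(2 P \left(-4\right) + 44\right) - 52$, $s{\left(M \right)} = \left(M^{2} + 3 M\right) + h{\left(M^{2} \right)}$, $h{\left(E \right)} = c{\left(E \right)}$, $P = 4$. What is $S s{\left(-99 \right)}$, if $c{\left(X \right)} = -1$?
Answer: $-380120$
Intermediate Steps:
$h{\left(E \right)} = -1$
$s{\left(M \right)} = -1 + M^{2} + 3 M$ ($s{\left(M \right)} = \left(M^{2} + 3 M\right) - 1 = -1 + M^{2} + 3 M$)
$S = -40$ ($S = \left(2 \cdot 4 \left(-4\right) + 44\right) - 52 = \left(8 \left(-4\right) + 44\right) - 52 = \left(-32 + 44\right) - 52 = 12 - 52 = -40$)
$S s{\left(-99 \right)} = - 40 \left(-1 + \left(-99\right)^{2} + 3 \left(-99\right)\right) = - 40 \left(-1 + 9801 - 297\right) = \left(-40\right) 9503 = -380120$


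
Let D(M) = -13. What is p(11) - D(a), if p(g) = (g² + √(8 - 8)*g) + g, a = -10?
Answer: 145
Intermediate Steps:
p(g) = g + g² (p(g) = (g² + √0*g) + g = (g² + 0*g) + g = (g² + 0) + g = g² + g = g + g²)
p(11) - D(a) = 11*(1 + 11) - 1*(-13) = 11*12 + 13 = 132 + 13 = 145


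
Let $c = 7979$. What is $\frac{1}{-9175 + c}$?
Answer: $- \frac{1}{1196} \approx -0.00083612$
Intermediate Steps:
$\frac{1}{-9175 + c} = \frac{1}{-9175 + 7979} = \frac{1}{-1196} = - \frac{1}{1196}$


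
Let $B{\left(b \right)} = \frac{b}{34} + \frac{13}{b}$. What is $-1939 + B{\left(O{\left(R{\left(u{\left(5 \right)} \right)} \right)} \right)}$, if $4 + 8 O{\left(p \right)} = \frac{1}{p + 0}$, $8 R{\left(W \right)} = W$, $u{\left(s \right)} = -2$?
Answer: $- \frac{66369}{34} \approx -1952.0$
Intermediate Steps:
$R{\left(W \right)} = \frac{W}{8}$
$O{\left(p \right)} = - \frac{1}{2} + \frac{1}{8 p}$ ($O{\left(p \right)} = - \frac{1}{2} + \frac{1}{8 \left(p + 0\right)} = - \frac{1}{2} + \frac{1}{8 p}$)
$B{\left(b \right)} = \frac{13}{b} + \frac{b}{34}$ ($B{\left(b \right)} = b \frac{1}{34} + \frac{13}{b} = \frac{b}{34} + \frac{13}{b} = \frac{13}{b} + \frac{b}{34}$)
$-1939 + B{\left(O{\left(R{\left(u{\left(5 \right)} \right)} \right)} \right)} = -1939 + \left(\frac{13}{\frac{1}{8} \frac{1}{\frac{1}{8} \left(-2\right)} \left(1 - 4 \cdot \frac{1}{8} \left(-2\right)\right)} + \frac{\frac{1}{8} \frac{1}{\frac{1}{8} \left(-2\right)} \left(1 - 4 \cdot \frac{1}{8} \left(-2\right)\right)}{34}\right) = -1939 + \left(\frac{13}{\frac{1}{8} \frac{1}{- \frac{1}{4}} \left(1 - -1\right)} + \frac{\frac{1}{8} \frac{1}{- \frac{1}{4}} \left(1 - -1\right)}{34}\right) = -1939 + \left(\frac{13}{\frac{1}{8} \left(-4\right) \left(1 + 1\right)} + \frac{\frac{1}{8} \left(-4\right) \left(1 + 1\right)}{34}\right) = -1939 + \left(\frac{13}{\frac{1}{8} \left(-4\right) 2} + \frac{\frac{1}{8} \left(-4\right) 2}{34}\right) = -1939 + \left(\frac{13}{-1} + \frac{1}{34} \left(-1\right)\right) = -1939 + \left(13 \left(-1\right) - \frac{1}{34}\right) = -1939 - \frac{443}{34} = - \frac{66369}{34}$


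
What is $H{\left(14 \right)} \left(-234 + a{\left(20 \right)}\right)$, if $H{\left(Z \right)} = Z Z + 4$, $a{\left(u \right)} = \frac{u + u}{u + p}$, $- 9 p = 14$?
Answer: $- \frac{3848400}{83} \approx -46366.0$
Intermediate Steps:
$p = - \frac{14}{9}$ ($p = \left(- \frac{1}{9}\right) 14 = - \frac{14}{9} \approx -1.5556$)
$a{\left(u \right)} = \frac{2 u}{- \frac{14}{9} + u}$ ($a{\left(u \right)} = \frac{u + u}{u - \frac{14}{9}} = \frac{2 u}{- \frac{14}{9} + u}$)
$H{\left(Z \right)} = 4 + Z^{2}$ ($H{\left(Z \right)} = Z^{2} + 4 = 4 + Z^{2}$)
$H{\left(14 \right)} \left(-234 + a{\left(20 \right)}\right) = \left(4 + 14^{2}\right) \left(-234 + 18 \cdot 20 \frac{1}{-14 + 9 \cdot 20}\right) = \left(4 + 196\right) \left(-234 + 18 \cdot 20 \frac{1}{-14 + 180}\right) = 200 \left(-234 + 18 \cdot 20 \cdot \frac{1}{166}\right) = 200 \left(-234 + \frac{180}{83}\right) = 200 \left(- \frac{19242}{83}\right) = - \frac{3848400}{83}$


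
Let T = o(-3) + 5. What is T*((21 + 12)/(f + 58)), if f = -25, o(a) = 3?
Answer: 8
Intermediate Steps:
T = 8 (T = 3 + 5 = 8)
T*((21 + 12)/(f + 58)) = 8*((21 + 12)/(-25 + 58)) = 8*(33/33) = 8*(33*(1/33)) = 8*1 = 8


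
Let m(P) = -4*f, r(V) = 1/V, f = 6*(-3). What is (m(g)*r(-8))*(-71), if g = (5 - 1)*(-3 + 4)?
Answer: 639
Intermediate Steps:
g = 4 (g = 4*1 = 4)
f = -18
m(P) = 72 (m(P) = -4*(-18) = 72)
(m(g)*r(-8))*(-71) = (72/(-8))*(-71) = (72*(-⅛))*(-71) = -9*(-71) = 639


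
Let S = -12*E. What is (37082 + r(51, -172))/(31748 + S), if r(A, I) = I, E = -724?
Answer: 18455/20218 ≈ 0.91280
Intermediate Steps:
S = 8688 (S = -12*(-724) = 8688)
(37082 + r(51, -172))/(31748 + S) = (37082 - 172)/(31748 + 8688) = 36910/40436 = 36910*(1/40436) = 18455/20218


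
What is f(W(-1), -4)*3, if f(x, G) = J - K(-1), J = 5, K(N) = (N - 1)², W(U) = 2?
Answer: 3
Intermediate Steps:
K(N) = (-1 + N)²
f(x, G) = 1 (f(x, G) = 5 - (-1 - 1)² = 5 - 1*(-2)² = 5 - 1*4 = 5 - 4 = 1)
f(W(-1), -4)*3 = 1*3 = 3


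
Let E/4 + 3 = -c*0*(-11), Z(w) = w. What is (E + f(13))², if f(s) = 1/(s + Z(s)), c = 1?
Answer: 96721/676 ≈ 143.08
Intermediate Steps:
E = -12 (E = -12 + 4*(-0*(-11)) = -12 + 4*(-0) = -12 + 4*(-1*0) = -12 + 4*0 = -12 + 0 = -12)
f(s) = 1/(2*s) (f(s) = 1/(s + s) = 1/(2*s))
(E + f(13))² = (-12 + (½)/13)² = (-12 + (½)*(1/13))² = (-12 + 1/26)² = (-311/26)² = 96721/676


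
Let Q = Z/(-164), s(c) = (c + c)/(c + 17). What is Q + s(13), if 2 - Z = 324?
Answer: 3481/1230 ≈ 2.8301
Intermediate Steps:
Z = -322 (Z = 2 - 1*324 = 2 - 324 = -322)
s(c) = 2*c/(17 + c) (s(c) = (2*c)/(17 + c) = 2*c/(17 + c))
Q = 161/82 (Q = -322/(-164) = -322*(-1/164) = 161/82 ≈ 1.9634)
Q + s(13) = 161/82 + 2*13/(17 + 13) = 161/82 + 2*13/30 = 161/82 + 2*13*(1/30) = 161/82 + 13/15 = 3481/1230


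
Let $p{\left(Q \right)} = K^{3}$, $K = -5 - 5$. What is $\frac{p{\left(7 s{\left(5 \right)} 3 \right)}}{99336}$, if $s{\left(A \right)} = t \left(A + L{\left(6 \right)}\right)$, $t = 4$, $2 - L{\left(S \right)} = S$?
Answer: $- \frac{125}{12417} \approx -0.010067$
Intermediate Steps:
$L{\left(S \right)} = 2 - S$
$s{\left(A \right)} = -16 + 4 A$ ($s{\left(A \right)} = 4 \left(A + \left(2 - 6\right)\right) = 4 \left(A - 4\right) = 4 \left(-4 + A\right) = -16 + 4 A$)
$K = -10$ ($K = -5 - 5 = -10$)
$p{\left(Q \right)} = -1000$ ($p{\left(Q \right)} = \left(-10\right)^{3} = -1000$)
$\frac{p{\left(7 s{\left(5 \right)} 3 \right)}}{99336} = - \frac{1000}{99336} = \left(-1000\right) \frac{1}{99336} = - \frac{125}{12417}$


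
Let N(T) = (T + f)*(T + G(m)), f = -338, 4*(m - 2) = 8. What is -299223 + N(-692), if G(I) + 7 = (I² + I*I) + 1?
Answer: 386757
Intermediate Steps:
m = 4 (m = 2 + (¼)*8 = 2 + 2 = 4)
G(I) = -6 + 2*I² (G(I) = -7 + ((I² + I*I) + 1) = -7 + ((I² + I²) + 1) = -7 + (2*I² + 1) = -7 + (1 + 2*I²) = -6 + 2*I²)
N(T) = (-338 + T)*(26 + T) (N(T) = (T - 338)*(T + (-6 + 2*4²)) = (-338 + T)*(T + (-6 + 2*16)) = (-338 + T)*(T + (-6 + 32)) = (-338 + T)*(T + 26) = (-338 + T)*(26 + T))
-299223 + N(-692) = -299223 + (-8788 + (-692)² - 312*(-692)) = -299223 + (-8788 + 478864 + 215904) = -299223 + 685980 = 386757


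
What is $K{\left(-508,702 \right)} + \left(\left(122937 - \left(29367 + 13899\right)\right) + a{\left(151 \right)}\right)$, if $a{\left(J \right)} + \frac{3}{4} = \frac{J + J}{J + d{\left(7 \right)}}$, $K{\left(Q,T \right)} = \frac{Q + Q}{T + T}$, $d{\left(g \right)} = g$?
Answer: $\frac{8836837189}{110916} \approx 79672.0$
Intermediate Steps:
$K{\left(Q,T \right)} = \frac{Q}{T}$ ($K{\left(Q,T \right)} = \frac{2 Q}{2 T} = 2 Q \frac{1}{2 T} = \frac{Q}{T}$)
$a{\left(J \right)} = - \frac{3}{4} + \frac{2 J}{7 + J}$ ($a{\left(J \right)} = - \frac{3}{4} + \frac{J + J}{J + 7} = - \frac{3}{4} + \frac{2 J}{7 + J}$)
$K{\left(-508,702 \right)} + \left(\left(122937 - \left(29367 + 13899\right)\right) + a{\left(151 \right)}\right) = - \frac{508}{702} + \left(\left(122937 - \left(29367 + 13899\right)\right) + \frac{-21 + 5 \cdot 151}{4 \left(7 + 151\right)}\right) = \left(-508\right) \frac{1}{702} + \left(\left(122937 - 43266\right) + \frac{-21 + 755}{4 \cdot 158}\right) = - \frac{254}{351} + \left(\left(122937 - 43266\right) + \frac{1}{4} \cdot \frac{1}{158} \cdot 734\right) = - \frac{254}{351} + \left(\left(122937 + \left(-43600 + 334\right)\right) + \frac{367}{316}\right) = - \frac{254}{351} + \left(\left(122937 - 43266\right) + \frac{367}{316}\right) = - \frac{254}{351} + \left(79671 + \frac{367}{316}\right) = - \frac{254}{351} + \frac{25176403}{316} = \frac{8836837189}{110916}$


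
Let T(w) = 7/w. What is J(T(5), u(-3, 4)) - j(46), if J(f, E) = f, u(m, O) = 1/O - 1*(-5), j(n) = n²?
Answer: -10573/5 ≈ -2114.6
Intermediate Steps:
u(m, O) = 5 + 1/O (u(m, O) = 1/O + 5 = 5 + 1/O)
J(T(5), u(-3, 4)) - j(46) = 7/5 - 1*46² = 7*(⅕) - 1*2116 = 7/5 - 2116 = -10573/5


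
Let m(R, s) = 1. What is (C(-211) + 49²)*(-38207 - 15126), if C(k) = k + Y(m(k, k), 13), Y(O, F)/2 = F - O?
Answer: -118079262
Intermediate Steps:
Y(O, F) = -2*O + 2*F (Y(O, F) = 2*(F - O) = -2*O + 2*F)
C(k) = 24 + k (C(k) = k + (-2*1 + 2*13) = k + (-2 + 26) = k + 24 = 24 + k)
(C(-211) + 49²)*(-38207 - 15126) = ((24 - 211) + 49²)*(-38207 - 15126) = (-187 + 2401)*(-53333) = 2214*(-53333) = -118079262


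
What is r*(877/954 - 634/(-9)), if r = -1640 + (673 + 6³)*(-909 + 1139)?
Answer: 2301478205/159 ≈ 1.4475e+7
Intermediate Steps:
r = 202830 (r = -1640 + (673 + 216)*230 = -1640 + 889*230 = -1640 + 204470 = 202830)
r*(877/954 - 634/(-9)) = 202830*(877/954 - 634/(-9)) = 202830*(877*(1/954) - 634*(-⅑)) = 202830*(877/954 + 634/9) = 202830*(68081/954) = 2301478205/159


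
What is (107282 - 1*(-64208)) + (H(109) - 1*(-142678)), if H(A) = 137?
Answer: 314305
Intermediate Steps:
(107282 - 1*(-64208)) + (H(109) - 1*(-142678)) = (107282 - 1*(-64208)) + (137 - 1*(-142678)) = (107282 + 64208) + (137 + 142678) = 171490 + 142815 = 314305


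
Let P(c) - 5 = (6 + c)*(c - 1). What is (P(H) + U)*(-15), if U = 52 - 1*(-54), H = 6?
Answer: -2565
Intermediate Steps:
P(c) = 5 + (-1 + c)*(6 + c) (P(c) = 5 + (6 + c)*(c - 1) = 5 + (6 + c)*(-1 + c) = 5 + (-1 + c)*(6 + c))
U = 106 (U = 52 + 54 = 106)
(P(H) + U)*(-15) = ((-1 + 6² + 5*6) + 106)*(-15) = ((-1 + 36 + 30) + 106)*(-15) = (65 + 106)*(-15) = 171*(-15) = -2565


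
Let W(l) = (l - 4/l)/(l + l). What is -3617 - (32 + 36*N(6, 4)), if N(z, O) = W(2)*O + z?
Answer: -3865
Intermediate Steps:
W(l) = (l - 4/l)/(2*l) (W(l) = (l - 4/l)/((2*l)) = (l - 4/l)*(1/(2*l)) = (l - 4/l)/(2*l))
N(z, O) = z (N(z, O) = (1/2 - 2/2**2)*O + z = (1/2 - 2*1/4)*O + z = (1/2 - 1/2)*O + z = 0*O + z = 0 + z = z)
-3617 - (32 + 36*N(6, 4)) = -3617 - (32 + 36*6) = -3617 - (32 + 216) = -3617 - 1*248 = -3617 - 248 = -3865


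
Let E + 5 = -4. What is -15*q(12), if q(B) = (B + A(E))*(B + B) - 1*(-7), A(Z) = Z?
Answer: -1185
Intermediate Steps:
E = -9 (E = -5 - 4 = -9)
q(B) = 7 + 2*B*(-9 + B) (q(B) = (B - 9)*(B + B) - 1*(-7) = (-9 + B)*(2*B) + 7 = 2*B*(-9 + B) + 7 = 7 + 2*B*(-9 + B))
-15*q(12) = -15*(7 - 18*12 + 2*12**2) = -15*(7 - 216 + 2*144) = -15*(7 - 216 + 288) = -15*79 = -1185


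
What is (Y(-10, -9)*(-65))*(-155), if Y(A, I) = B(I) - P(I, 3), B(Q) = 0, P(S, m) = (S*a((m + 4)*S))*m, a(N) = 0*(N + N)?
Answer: 0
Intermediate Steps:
a(N) = 0 (a(N) = 0*(2*N) = 0)
P(S, m) = 0 (P(S, m) = (S*0)*m = 0*m = 0)
Y(A, I) = 0 (Y(A, I) = 0 - 1*0 = 0 + 0 = 0)
(Y(-10, -9)*(-65))*(-155) = (0*(-65))*(-155) = 0*(-155) = 0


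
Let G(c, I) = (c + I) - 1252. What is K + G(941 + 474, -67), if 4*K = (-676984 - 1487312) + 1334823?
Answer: -829089/4 ≈ -2.0727e+5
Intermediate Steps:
G(c, I) = -1252 + I + c (G(c, I) = (I + c) - 1252 = -1252 + I + c)
K = -829473/4 (K = ((-676984 - 1487312) + 1334823)/4 = (-2164296 + 1334823)/4 = (¼)*(-829473) = -829473/4 ≈ -2.0737e+5)
K + G(941 + 474, -67) = -829473/4 + (-1252 - 67 + (941 + 474)) = -829473/4 + (-1252 - 67 + 1415) = -829473/4 + 96 = -829089/4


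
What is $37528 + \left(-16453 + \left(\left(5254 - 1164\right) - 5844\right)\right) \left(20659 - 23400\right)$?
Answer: $49942915$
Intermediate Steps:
$37528 + \left(-16453 + \left(\left(5254 - 1164\right) - 5844\right)\right) \left(20659 - 23400\right) = 37528 + \left(-16453 + \left(4090 - 5844\right)\right) \left(-2741\right) = 37528 + \left(-16453 - 1754\right) \left(-2741\right) = 37528 - -49905387 = 37528 + 49905387 = 49942915$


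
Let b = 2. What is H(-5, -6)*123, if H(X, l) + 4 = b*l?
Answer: -1968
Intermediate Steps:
H(X, l) = -4 + 2*l
H(-5, -6)*123 = (-4 + 2*(-6))*123 = (-4 - 12)*123 = -16*123 = -1968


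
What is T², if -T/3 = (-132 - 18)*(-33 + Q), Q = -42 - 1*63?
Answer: 3856410000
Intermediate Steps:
Q = -105 (Q = -42 - 63 = -105)
T = -62100 (T = -3*(-132 - 18)*(-33 - 105) = -(-450)*(-138) = -3*20700 = -62100)
T² = (-62100)² = 3856410000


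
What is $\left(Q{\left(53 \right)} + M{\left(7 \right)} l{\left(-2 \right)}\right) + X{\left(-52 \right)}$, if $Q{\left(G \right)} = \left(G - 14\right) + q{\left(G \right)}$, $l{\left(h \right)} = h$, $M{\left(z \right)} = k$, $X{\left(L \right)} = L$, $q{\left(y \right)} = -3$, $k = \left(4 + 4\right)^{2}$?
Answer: $-144$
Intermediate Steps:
$k = 64$ ($k = 8^{2} = 64$)
$M{\left(z \right)} = 64$
$Q{\left(G \right)} = -17 + G$ ($Q{\left(G \right)} = \left(G - 14\right) - 3 = \left(-14 + G\right) - 3 = -17 + G$)
$\left(Q{\left(53 \right)} + M{\left(7 \right)} l{\left(-2 \right)}\right) + X{\left(-52 \right)} = \left(\left(-17 + 53\right) + 64 \left(-2\right)\right) - 52 = \left(36 - 128\right) - 52 = -92 - 52 = -144$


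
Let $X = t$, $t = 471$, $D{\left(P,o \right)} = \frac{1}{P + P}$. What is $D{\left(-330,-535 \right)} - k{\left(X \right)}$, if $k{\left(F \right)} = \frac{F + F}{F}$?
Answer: $- \frac{1321}{660} \approx -2.0015$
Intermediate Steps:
$D{\left(P,o \right)} = \frac{1}{2 P}$
$X = 471$
$k{\left(F \right)} = 2$ ($k{\left(F \right)} = \frac{2 F}{F} = 2$)
$D{\left(-330,-535 \right)} - k{\left(X \right)} = \frac{1}{2 \left(-330\right)} - 2 = \frac{1}{2} \left(- \frac{1}{330}\right) - 2 = - \frac{1}{660} - 2 = - \frac{1321}{660}$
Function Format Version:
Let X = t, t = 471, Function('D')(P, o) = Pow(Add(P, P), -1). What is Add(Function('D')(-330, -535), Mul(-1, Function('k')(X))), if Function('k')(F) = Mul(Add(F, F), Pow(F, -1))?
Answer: Rational(-1321, 660) ≈ -2.0015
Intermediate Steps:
Function('D')(P, o) = Mul(Rational(1, 2), Pow(P, -1)) (Function('D')(P, o) = Pow(Mul(2, P), -1) = Mul(Rational(1, 2), Pow(P, -1)))
X = 471
Function('k')(F) = 2 (Function('k')(F) = Mul(Mul(2, F), Pow(F, -1)) = 2)
Add(Function('D')(-330, -535), Mul(-1, Function('k')(X))) = Add(Mul(Rational(1, 2), Pow(-330, -1)), Mul(-1, 2)) = Add(Mul(Rational(1, 2), Rational(-1, 330)), -2) = Add(Rational(-1, 660), -2) = Rational(-1321, 660)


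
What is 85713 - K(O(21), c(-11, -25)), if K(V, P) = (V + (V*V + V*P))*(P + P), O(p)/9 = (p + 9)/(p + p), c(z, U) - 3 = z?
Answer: 4197057/49 ≈ 85654.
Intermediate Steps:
c(z, U) = 3 + z
O(p) = 9*(9 + p)/(2*p) (O(p) = 9*((p + 9)/(p + p)) = 9*((9 + p)/((2*p))) = 9*((9 + p)*(1/(2*p))) = 9*((9 + p)/(2*p)) = 9*(9 + p)/(2*p))
K(V, P) = 2*P*(V + V**2 + P*V) (K(V, P) = (V + (V**2 + P*V))*(2*P) = (V + V**2 + P*V)*(2*P) = 2*P*(V + V**2 + P*V))
85713 - K(O(21), c(-11, -25)) = 85713 - 2*(3 - 11)*(9/2)*(9 + 21)/21*(1 + (3 - 11) + (9/2)*(9 + 21)/21) = 85713 - 2*(-8)*(9/2)*(1/21)*30*(1 - 8 + (9/2)*(1/21)*30) = 85713 - 2*(-8)*45*(1 - 8 + 45/7)/7 = 85713 - 2*(-8)*45*(-4)/(7*7) = 85713 - 1*2880/49 = 85713 - 2880/49 = 4197057/49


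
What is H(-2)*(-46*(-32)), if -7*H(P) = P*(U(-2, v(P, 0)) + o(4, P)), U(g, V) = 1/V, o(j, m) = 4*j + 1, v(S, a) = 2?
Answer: 7360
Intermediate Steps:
o(j, m) = 1 + 4*j
H(P) = -5*P/2 (H(P) = -P*(1/2 + (1 + 4*4))/7 = -P*(½ + (1 + 16))/7 = -P*(½ + 17)/7 = -P*35/(7*2) = -5*P/2)
H(-2)*(-46*(-32)) = (-5/2*(-2))*(-46*(-32)) = 5*1472 = 7360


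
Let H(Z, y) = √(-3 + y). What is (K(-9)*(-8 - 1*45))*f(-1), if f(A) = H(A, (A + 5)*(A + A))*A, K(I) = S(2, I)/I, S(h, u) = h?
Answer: -106*I*√11/9 ≈ -39.063*I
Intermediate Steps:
K(I) = 2/I
f(A) = A*√(-3 + 2*A*(5 + A)) (f(A) = √(-3 + (A + 5)*(A + A))*A = √(-3 + (5 + A)*(2*A))*A = √(-3 + 2*A*(5 + A))*A = A*√(-3 + 2*A*(5 + A)))
(K(-9)*(-8 - 1*45))*f(-1) = ((2/(-9))*(-8 - 1*45))*(-√(-3 + 2*(-1)*(5 - 1))) = ((2*(-⅑))*(-8 - 45))*(-√(-3 + 2*(-1)*4)) = (-2/9*(-53))*(-√(-3 - 8)) = 106*(-√(-11))/9 = 106*(-I*√11)/9 = -106*I*√11/9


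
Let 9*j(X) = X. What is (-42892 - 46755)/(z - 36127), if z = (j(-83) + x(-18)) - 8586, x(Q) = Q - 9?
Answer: 806823/402743 ≈ 2.0033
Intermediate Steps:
j(X) = X/9
x(Q) = -9 + Q
z = -77600/9 (z = ((⅑)*(-83) + (-9 - 18)) - 8586 = (-83/9 - 27) - 8586 = -326/9 - 8586 = -77600/9 ≈ -8622.2)
(-42892 - 46755)/(z - 36127) = (-42892 - 46755)/(-77600/9 - 36127) = -89647/(-402743/9) = -89647*(-9/402743) = 806823/402743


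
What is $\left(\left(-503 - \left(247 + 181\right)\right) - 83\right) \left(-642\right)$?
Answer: $650988$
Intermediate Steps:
$\left(\left(-503 - \left(247 + 181\right)\right) - 83\right) \left(-642\right) = \left(\left(-503 - 428\right) - 83\right) \left(-642\right) = \left(-931 - 83\right) \left(-642\right) = \left(-1014\right) \left(-642\right) = 650988$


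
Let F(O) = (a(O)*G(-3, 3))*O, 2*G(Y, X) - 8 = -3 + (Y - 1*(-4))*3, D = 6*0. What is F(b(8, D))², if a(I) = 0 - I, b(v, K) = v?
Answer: 65536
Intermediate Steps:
D = 0
G(Y, X) = 17/2 + 3*Y/2 (G(Y, X) = 4 + (-3 + (Y - 1*(-4))*3)/2 = 4 + (-3 + (Y + 4)*3)/2 = 4 + (-3 + (4 + Y)*3)/2 = 4 + (-3 + (12 + 3*Y))/2 = 4 + (9 + 3*Y)/2 = 4 + (9/2 + 3*Y/2) = 17/2 + 3*Y/2)
a(I) = -I
F(O) = -4*O² (F(O) = ((-O)*(17/2 + (3/2)*(-3)))*O = ((-O)*(17/2 - 9/2))*O = (-O*4)*O = (-4*O)*O = -4*O²)
F(b(8, D))² = (-4*8²)² = (-4*64)² = (-256)² = 65536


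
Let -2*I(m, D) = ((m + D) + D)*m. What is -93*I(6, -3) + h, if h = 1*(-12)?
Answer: -12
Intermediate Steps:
I(m, D) = -m*(m + 2*D)/2 (I(m, D) = -((m + D) + D)*m/2 = -((D + m) + D)*m/2 = -(m + 2*D)*m/2 = -m*(m + 2*D)/2)
h = -12
-93*I(6, -3) + h = -(-93)*6*(6 + 2*(-3))/2 - 12 = -(-93)*6*(6 - 6)/2 - 12 = -(-93)*6*0/2 - 12 = -93*0 - 12 = 0 - 12 = -12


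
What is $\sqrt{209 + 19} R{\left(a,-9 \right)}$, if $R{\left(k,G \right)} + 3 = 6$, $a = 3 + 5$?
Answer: $6 \sqrt{57} \approx 45.299$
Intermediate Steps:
$a = 8$
$R{\left(k,G \right)} = 3$ ($R{\left(k,G \right)} = -3 + 6 = 3$)
$\sqrt{209 + 19} R{\left(a,-9 \right)} = \sqrt{209 + 19} \cdot 3 = \sqrt{228} \cdot 3 = 2 \sqrt{57} \cdot 3 = 6 \sqrt{57}$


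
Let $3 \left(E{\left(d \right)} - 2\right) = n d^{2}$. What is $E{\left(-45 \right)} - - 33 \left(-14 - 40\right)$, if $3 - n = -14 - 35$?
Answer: $33320$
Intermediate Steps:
$n = 52$ ($n = 3 - \left(-14 - 35\right) = 3 - -49 = 3 + 49 = 52$)
$E{\left(d \right)} = 2 + \frac{52 d^{2}}{3}$
$E{\left(-45 \right)} - - 33 \left(-14 - 40\right) = \left(2 + \frac{52 \left(-45\right)^{2}}{3}\right) - - 33 \left(-14 - 40\right) = \left(2 + \frac{52}{3} \cdot 2025\right) - \left(-33\right) \left(-54\right) = \left(2 + 35100\right) - 1782 = 35102 - 1782 = 33320$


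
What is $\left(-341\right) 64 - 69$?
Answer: $-21893$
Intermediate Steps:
$\left(-341\right) 64 - 69 = -21824 - 69 = -21893$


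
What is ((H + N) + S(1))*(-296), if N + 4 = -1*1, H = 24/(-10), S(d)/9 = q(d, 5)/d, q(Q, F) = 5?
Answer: -55648/5 ≈ -11130.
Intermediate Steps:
S(d) = 45/d (S(d) = 9*(5/d) = 45/d)
H = -12/5 (H = 24*(-⅒) = -12/5 ≈ -2.4000)
N = -5 (N = -4 - 1*1 = -4 - 1 = -5)
((H + N) + S(1))*(-296) = ((-12/5 - 5) + 45/1)*(-296) = (-37/5 + 45*1)*(-296) = (-37/5 + 45)*(-296) = (188/5)*(-296) = -55648/5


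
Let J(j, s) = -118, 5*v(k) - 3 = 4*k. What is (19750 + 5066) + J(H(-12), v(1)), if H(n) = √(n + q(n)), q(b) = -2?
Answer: 24698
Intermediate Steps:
v(k) = ⅗ + 4*k/5 (v(k) = ⅗ + (4*k)/5 = ⅗ + 4*k/5)
H(n) = √(-2 + n) (H(n) = √(n - 2) = √(-2 + n))
(19750 + 5066) + J(H(-12), v(1)) = (19750 + 5066) - 118 = 24816 - 118 = 24698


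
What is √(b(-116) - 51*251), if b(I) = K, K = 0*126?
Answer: I*√12801 ≈ 113.14*I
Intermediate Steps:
K = 0
b(I) = 0
√(b(-116) - 51*251) = √(0 - 51*251) = √(0 - 12801) = √(-12801) = I*√12801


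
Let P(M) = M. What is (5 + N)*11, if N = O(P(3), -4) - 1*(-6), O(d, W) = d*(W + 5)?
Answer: 154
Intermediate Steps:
O(d, W) = d*(5 + W)
N = 9 (N = 3*(5 - 4) - 1*(-6) = 3*1 + 6 = 3 + 6 = 9)
(5 + N)*11 = (5 + 9)*11 = 14*11 = 154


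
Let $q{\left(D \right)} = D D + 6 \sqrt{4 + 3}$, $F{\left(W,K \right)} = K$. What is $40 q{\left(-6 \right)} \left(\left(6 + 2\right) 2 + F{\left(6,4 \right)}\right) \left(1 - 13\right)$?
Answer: $-345600 - 57600 \sqrt{7} \approx -4.98 \cdot 10^{5}$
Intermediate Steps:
$q{\left(D \right)} = D^{2} + 6 \sqrt{7}$
$40 q{\left(-6 \right)} \left(\left(6 + 2\right) 2 + F{\left(6,4 \right)}\right) \left(1 - 13\right) = 40 \left(\left(-6\right)^{2} + 6 \sqrt{7}\right) \left(\left(6 + 2\right) 2 + 4\right) \left(1 - 13\right) = 40 \left(36 + 6 \sqrt{7}\right) \left(8 \cdot 2 + 4\right) \left(-12\right) = \left(1440 + 240 \sqrt{7}\right) \left(16 + 4\right) \left(-12\right) = \left(1440 + 240 \sqrt{7}\right) 20 \left(-12\right) = \left(1440 + 240 \sqrt{7}\right) \left(-240\right) = -345600 - 57600 \sqrt{7}$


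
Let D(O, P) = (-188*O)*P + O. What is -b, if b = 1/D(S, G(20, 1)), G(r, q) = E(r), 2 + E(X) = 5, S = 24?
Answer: 1/13512 ≈ 7.4008e-5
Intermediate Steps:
E(X) = 3 (E(X) = -2 + 5 = 3)
G(r, q) = 3
D(O, P) = O - 188*O*P (D(O, P) = -188*O*P + O = O - 188*O*P)
b = -1/13512 (b = 1/(24*(1 - 188*3)) = 1/(24*(1 - 564)) = 1/(24*(-563)) = 1/(-13512) = -1/13512 ≈ -7.4008e-5)
-b = -1*(-1/13512) = 1/13512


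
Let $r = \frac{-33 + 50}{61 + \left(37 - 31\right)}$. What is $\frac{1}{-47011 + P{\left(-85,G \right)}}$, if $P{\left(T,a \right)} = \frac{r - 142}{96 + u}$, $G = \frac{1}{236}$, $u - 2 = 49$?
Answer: $- \frac{9849}{463020836} \approx -2.1271 \cdot 10^{-5}$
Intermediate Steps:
$r = \frac{17}{67}$ ($r = \frac{17}{61 + 6} = \frac{17}{67} \approx 0.25373$)
$u = 51$ ($u = 2 + 49 = 51$)
$G = \frac{1}{236} \approx 0.0042373$
$P{\left(T,a \right)} = - \frac{9497}{9849}$ ($P{\left(T,a \right)} = \frac{\frac{17}{67} - 142}{96 + 51} = - \frac{9497}{67 \cdot 147} = \left(- \frac{9497}{67}\right) \frac{1}{147} = - \frac{9497}{9849}$)
$\frac{1}{-47011 + P{\left(-85,G \right)}} = \frac{1}{-47011 - \frac{9497}{9849}} = \frac{1}{- \frac{463020836}{9849}} = - \frac{9849}{463020836}$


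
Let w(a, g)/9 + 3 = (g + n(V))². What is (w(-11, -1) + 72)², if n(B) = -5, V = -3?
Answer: 136161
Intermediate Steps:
w(a, g) = -27 + 9*(-5 + g)² (w(a, g) = -27 + 9*(g - 5)² = -27 + 9*(-5 + g)²)
(w(-11, -1) + 72)² = ((-27 + 9*(-5 - 1)²) + 72)² = ((-27 + 9*(-6)²) + 72)² = ((-27 + 9*36) + 72)² = ((-27 + 324) + 72)² = (297 + 72)² = 369² = 136161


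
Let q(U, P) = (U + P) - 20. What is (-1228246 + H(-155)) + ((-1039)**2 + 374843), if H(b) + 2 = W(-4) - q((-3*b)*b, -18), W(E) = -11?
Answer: 298218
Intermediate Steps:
q(U, P) = -20 + P + U (q(U, P) = (P + U) - 20 = -20 + P + U)
H(b) = 25 + 3*b**2 (H(b) = -2 + (-11 - (-20 - 18 + (-3*b)*b)) = -2 + (-11 - (-20 - 18 - 3*b**2)) = -2 + (-11 - (-38 - 3*b**2)) = -2 + (-11 + (38 + 3*b**2)) = -2 + (27 + 3*b**2) = 25 + 3*b**2)
(-1228246 + H(-155)) + ((-1039)**2 + 374843) = (-1228246 + (25 + 3*(-155)**2)) + ((-1039)**2 + 374843) = (-1228246 + (25 + 3*24025)) + (1079521 + 374843) = (-1228246 + (25 + 72075)) + 1454364 = (-1228246 + 72100) + 1454364 = -1156146 + 1454364 = 298218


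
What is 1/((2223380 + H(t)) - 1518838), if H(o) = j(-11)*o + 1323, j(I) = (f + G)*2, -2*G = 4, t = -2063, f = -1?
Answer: 1/718243 ≈ 1.3923e-6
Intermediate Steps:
G = -2 (G = -1/2*4 = -2)
j(I) = -6 (j(I) = (-1 - 2)*2 = -3*2 = -6)
H(o) = 1323 - 6*o (H(o) = -6*o + 1323 = 1323 - 6*o)
1/((2223380 + H(t)) - 1518838) = 1/((2223380 + (1323 - 6*(-2063))) - 1518838) = 1/((2223380 + (1323 + 12378)) - 1518838) = 1/((2223380 + 13701) - 1518838) = 1/(2237081 - 1518838) = 1/718243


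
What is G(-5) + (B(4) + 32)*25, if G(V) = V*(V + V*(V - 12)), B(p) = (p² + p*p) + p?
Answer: 1300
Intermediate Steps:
B(p) = p + 2*p² (B(p) = (p² + p²) + p = 2*p² + p = p + 2*p²)
G(V) = V*(V + V*(-12 + V))
G(-5) + (B(4) + 32)*25 = (-5)²*(-11 - 5) + (4*(1 + 2*4) + 32)*25 = 25*(-16) + (4*(1 + 8) + 32)*25 = -400 + (4*9 + 32)*25 = -400 + (36 + 32)*25 = -400 + 68*25 = -400 + 1700 = 1300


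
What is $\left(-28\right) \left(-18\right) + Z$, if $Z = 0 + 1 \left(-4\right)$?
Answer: $500$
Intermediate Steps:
$Z = -4$ ($Z = 0 - 4 = -4$)
$\left(-28\right) \left(-18\right) + Z = \left(-28\right) \left(-18\right) - 4 = 504 - 4 = 500$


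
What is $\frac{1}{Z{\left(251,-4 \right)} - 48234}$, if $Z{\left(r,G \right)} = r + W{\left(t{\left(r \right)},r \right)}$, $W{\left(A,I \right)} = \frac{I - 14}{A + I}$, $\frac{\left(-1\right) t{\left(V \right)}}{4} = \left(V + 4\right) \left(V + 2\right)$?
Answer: $- \frac{257809}{12370449484} \approx -2.0841 \cdot 10^{-5}$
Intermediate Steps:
$t{\left(V \right)} = - 4 \left(2 + V\right) \left(4 + V\right)$ ($t{\left(V \right)} = - 4 \left(V + 4\right) \left(V + 2\right) = - 4 \left(4 + V\right) \left(2 + V\right) = - 4 \left(2 + V\right) \left(4 + V\right)$)
$W{\left(A,I \right)} = \frac{-14 + I}{A + I}$
$Z{\left(r,G \right)} = r + \frac{-14 + r}{-32 - 23 r - 4 r^{2}}$ ($Z{\left(r,G \right)} = r + \frac{-14 + r}{\left(-32 - 24 r - 4 r^{2}\right) + r} = r + \frac{-14 + r}{-32 - 23 r - 4 r^{2}}$)
$\frac{1}{Z{\left(251,-4 \right)} - 48234} = \frac{1}{\left(251 - \frac{-14 + 251}{32 + 4 \cdot 251^{2} + 23 \cdot 251}\right) - 48234} = \frac{1}{\left(251 - \frac{1}{32 + 4 \cdot 63001 + 5773} \cdot 237\right) - 48234} = \frac{1}{\left(251 - \frac{1}{32 + 252004 + 5773} \cdot 237\right) - 48234} = \frac{1}{\left(251 - \frac{1}{257809} \cdot 237\right) - 48234} = \frac{1}{\left(251 - \frac{237}{257809}\right) - 48234} = \frac{1}{\frac{64709822}{257809} - 48234} = \frac{1}{- \frac{12370449484}{257809}} = - \frac{257809}{12370449484}$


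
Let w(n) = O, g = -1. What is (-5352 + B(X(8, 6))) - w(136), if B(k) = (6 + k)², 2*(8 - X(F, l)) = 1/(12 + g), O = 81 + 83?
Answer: -2575495/484 ≈ -5321.3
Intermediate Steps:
O = 164
w(n) = 164
X(F, l) = 175/22 (X(F, l) = 8 - 1/(2*(12 - 1)) = 8 - ½/11 = 8 - ½*1/11 = 8 - 1/22 = 175/22)
(-5352 + B(X(8, 6))) - w(136) = (-5352 + (6 + 175/22)²) - 1*164 = (-5352 + (307/22)²) - 164 = (-5352 + 94249/484) - 164 = -2496119/484 - 164 = -2575495/484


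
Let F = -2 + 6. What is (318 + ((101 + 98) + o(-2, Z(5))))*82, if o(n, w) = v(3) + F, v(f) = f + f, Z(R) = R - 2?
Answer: 43214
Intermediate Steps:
F = 4
Z(R) = -2 + R
v(f) = 2*f
o(n, w) = 10 (o(n, w) = 2*3 + 4 = 6 + 4 = 10)
(318 + ((101 + 98) + o(-2, Z(5))))*82 = (318 + ((101 + 98) + 10))*82 = (318 + (199 + 10))*82 = (318 + 209)*82 = 527*82 = 43214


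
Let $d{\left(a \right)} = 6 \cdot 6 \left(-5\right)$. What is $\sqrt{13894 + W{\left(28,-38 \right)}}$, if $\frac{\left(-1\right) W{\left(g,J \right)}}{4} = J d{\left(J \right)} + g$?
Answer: $i \sqrt{13578} \approx 116.52 i$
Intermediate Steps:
$d{\left(a \right)} = -180$ ($d{\left(a \right)} = 36 \left(-5\right) = -180$)
$W{\left(g,J \right)} = - 4 g + 720 J$ ($W{\left(g,J \right)} = - 4 \left(J \left(-180\right) + g\right) = - 4 \left(- 180 J + g\right) = - 4 \left(g - 180 J\right) = - 4 g + 720 J$)
$\sqrt{13894 + W{\left(28,-38 \right)}} = \sqrt{13894 + \left(\left(-4\right) 28 + 720 \left(-38\right)\right)} = \sqrt{13894 - 27472} = \sqrt{-13578} = i \sqrt{13578}$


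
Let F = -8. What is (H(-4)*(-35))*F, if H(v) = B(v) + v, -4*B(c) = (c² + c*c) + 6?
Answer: -3780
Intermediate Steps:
B(c) = -3/2 - c²/2 (B(c) = -((c² + c*c) + 6)/4 = -((c² + c²) + 6)/4 = -(2*c² + 6)/4 = -(6 + 2*c²)/4 = -3/2 - c²/2)
H(v) = -3/2 + v - v²/2 (H(v) = (-3/2 - v²/2) + v = -3/2 + v - v²/2)
(H(-4)*(-35))*F = ((-3/2 - 4 - ½*(-4)²)*(-35))*(-8) = ((-3/2 - 4 - ½*16)*(-35))*(-8) = ((-3/2 - 4 - 8)*(-35))*(-8) = -27/2*(-35)*(-8) = (945/2)*(-8) = -3780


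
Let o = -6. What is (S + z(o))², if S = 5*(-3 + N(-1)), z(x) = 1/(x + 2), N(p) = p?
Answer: 6561/16 ≈ 410.06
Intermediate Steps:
z(x) = 1/(2 + x)
S = -20 (S = 5*(-3 - 1) = 5*(-4) = -20)
(S + z(o))² = (-20 + 1/(2 - 6))² = (-20 + 1/(-4))² = (-20 - ¼)² = (-81/4)² = 6561/16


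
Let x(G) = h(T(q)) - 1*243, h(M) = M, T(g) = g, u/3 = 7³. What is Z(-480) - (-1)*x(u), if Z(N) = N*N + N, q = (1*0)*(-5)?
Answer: 229677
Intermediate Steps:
u = 1029 (u = 3*7³ = 3*343 = 1029)
q = 0 (q = 0*(-5) = 0)
Z(N) = N + N² (Z(N) = N² + N = N + N²)
x(G) = -243 (x(G) = 0 - 1*243 = 0 - 243 = -243)
Z(-480) - (-1)*x(u) = -480*(1 - 480) - (-1)*(-243) = -480*(-479) - 1*243 = 229920 - 243 = 229677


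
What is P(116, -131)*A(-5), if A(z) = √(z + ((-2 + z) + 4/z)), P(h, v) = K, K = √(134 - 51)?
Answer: 8*I*√415/5 ≈ 32.594*I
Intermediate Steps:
K = √83 ≈ 9.1104
P(h, v) = √83
A(z) = √(-2 + 2*z + 4/z) (A(z) = √(z + (-2 + z + 4/z)) = √(-2 + 2*z + 4/z))
P(116, -131)*A(-5) = √83*√(-2 + 2*(-5) + 4/(-5)) = √83*√(-2 - 10 + 4*(-⅕)) = √83*√(-2 - 10 - ⅘) = √83*√(-64/5) = √83*(8*I*√5/5) = 8*I*√415/5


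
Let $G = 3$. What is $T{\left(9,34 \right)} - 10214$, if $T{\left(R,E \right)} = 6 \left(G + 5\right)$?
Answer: $-10166$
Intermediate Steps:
$T{\left(R,E \right)} = 48$ ($T{\left(R,E \right)} = 6 \left(3 + 5\right) = 6 \cdot 8 = 48$)
$T{\left(9,34 \right)} - 10214 = 48 - 10214 = -10166$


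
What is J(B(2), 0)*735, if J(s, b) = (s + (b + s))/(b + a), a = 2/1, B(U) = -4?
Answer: -2940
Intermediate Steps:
a = 2 (a = 2*1 = 2)
J(s, b) = (b + 2*s)/(2 + b) (J(s, b) = (s + (b + s))/(b + 2) = (b + 2*s)/(2 + b))
J(B(2), 0)*735 = ((0 + 2*(-4))/(2 + 0))*735 = ((0 - 8)/2)*735 = ((½)*(-8))*735 = -4*735 = -2940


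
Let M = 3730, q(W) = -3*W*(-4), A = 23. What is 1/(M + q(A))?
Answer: 1/4006 ≈ 0.00024963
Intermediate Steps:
q(W) = 12*W
1/(M + q(A)) = 1/(3730 + 12*23) = 1/(3730 + 276) = 1/4006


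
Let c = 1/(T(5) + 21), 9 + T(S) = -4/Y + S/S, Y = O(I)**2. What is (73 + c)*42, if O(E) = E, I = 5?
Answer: 328412/107 ≈ 3069.3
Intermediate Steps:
Y = 25 (Y = 5**2 = 25)
T(S) = -204/25 (T(S) = -9 + (-4/25 + S/S) = -9 + (-4*1/25 + 1) = -9 + (-4/25 + 1) = -9 + 21/25 = -204/25)
c = 25/321 (c = 1/(-204/25 + 21) = 1/(321/25) = 25/321 ≈ 0.077882)
(73 + c)*42 = (73 + 25/321)*42 = (23458/321)*42 = 328412/107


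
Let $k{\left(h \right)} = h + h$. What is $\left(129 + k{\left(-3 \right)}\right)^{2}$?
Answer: $15129$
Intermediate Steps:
$k{\left(h \right)} = 2 h$
$\left(129 + k{\left(-3 \right)}\right)^{2} = \left(129 + 2 \left(-3\right)\right)^{2} = \left(129 - 6\right)^{2} = 123^{2} = 15129$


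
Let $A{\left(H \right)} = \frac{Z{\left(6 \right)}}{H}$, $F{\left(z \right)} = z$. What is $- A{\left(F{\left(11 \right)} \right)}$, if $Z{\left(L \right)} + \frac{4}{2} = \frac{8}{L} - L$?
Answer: $\frac{20}{33} \approx 0.60606$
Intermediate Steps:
$Z{\left(L \right)} = -2 - L + \frac{8}{L}$ ($Z{\left(L \right)} = -2 - \left(L - \frac{8}{L}\right) = -2 - L + \frac{8}{L}$)
$A{\left(H \right)} = - \frac{20}{3 H}$ ($A{\left(H \right)} = \frac{-2 - 6 + \frac{8}{6}}{H} = \frac{-2 - 6 + 8 \cdot \frac{1}{6}}{H} = \frac{-2 - 6 + \frac{4}{3}}{H} = - \frac{20}{3 H}$)
$- A{\left(F{\left(11 \right)} \right)} = - \frac{-20}{3 \cdot 11} = \left(-1\right) \left(- \frac{20}{33}\right) = \frac{20}{33}$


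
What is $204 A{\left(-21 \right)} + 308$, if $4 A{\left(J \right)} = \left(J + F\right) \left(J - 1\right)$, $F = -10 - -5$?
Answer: $29480$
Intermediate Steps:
$F = -5$ ($F = -10 + 5 = -5$)
$A{\left(J \right)} = \frac{\left(-1 + J\right) \left(-5 + J\right)}{4}$ ($A{\left(J \right)} = \frac{\left(J - 5\right) \left(J - 1\right)}{4} = \frac{\left(-5 + J\right) \left(-1 + J\right)}{4} = \frac{\left(-1 + J\right) \left(-5 + J\right)}{4}$)
$204 A{\left(-21 \right)} + 308 = 204 \left(\frac{5}{4} - - \frac{63}{2} + \frac{\left(-21\right)^{2}}{4}\right) + 308 = 204 \left(\frac{5}{4} + \frac{63}{2} + \frac{1}{4} \cdot 441\right) + 308 = 204 \left(\frac{5}{4} + \frac{63}{2} + \frac{441}{4}\right) + 308 = 204 \cdot 143 + 308 = 29172 + 308 = 29480$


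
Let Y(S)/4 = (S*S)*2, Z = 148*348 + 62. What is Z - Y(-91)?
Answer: -14682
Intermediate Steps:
Z = 51566 (Z = 51504 + 62 = 51566)
Y(S) = 8*S² (Y(S) = 4*((S*S)*2) = 4*(S²*2) = 4*(2*S²) = 8*S²)
Z - Y(-91) = 51566 - 8*(-91)² = 51566 - 8*8281 = 51566 - 1*66248 = 51566 - 66248 = -14682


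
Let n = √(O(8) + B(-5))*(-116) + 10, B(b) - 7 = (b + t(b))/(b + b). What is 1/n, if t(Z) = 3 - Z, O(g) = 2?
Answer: -25/292418 - 29*√870/292418 ≈ -0.0030107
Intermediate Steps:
B(b) = 7 + 3/(2*b) (B(b) = 7 + (b + (3 - b))/(b + b) = 7 + 3/((2*b)) = 7 + 3*(1/(2*b)) = 7 + 3/(2*b))
n = 10 - 58*√870/5 (n = √(2 + (7 + (3/2)/(-5)))*(-116) + 10 = √(2 + (7 + (3/2)*(-⅕)))*(-116) + 10 = √(2 + (7 - 3/10))*(-116) + 10 = √(2 + 67/10)*(-116) + 10 = √(87/10)*(-116) + 10 = (√870/10)*(-116) + 10 = -58*√870/5 + 10 = 10 - 58*√870/5 ≈ -332.15)
1/n = 1/(10 - 58*√870/5)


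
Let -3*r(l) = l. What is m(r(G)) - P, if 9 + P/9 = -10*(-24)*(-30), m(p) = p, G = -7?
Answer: 194650/3 ≈ 64883.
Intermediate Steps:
r(l) = -l/3
P = -64881 (P = -81 + 9*(-10*(-24)*(-30)) = -81 + 9*(240*(-30)) = -81 + 9*(-7200) = -81 - 64800 = -64881)
m(r(G)) - P = -⅓*(-7) - 1*(-64881) = 7/3 + 64881 = 194650/3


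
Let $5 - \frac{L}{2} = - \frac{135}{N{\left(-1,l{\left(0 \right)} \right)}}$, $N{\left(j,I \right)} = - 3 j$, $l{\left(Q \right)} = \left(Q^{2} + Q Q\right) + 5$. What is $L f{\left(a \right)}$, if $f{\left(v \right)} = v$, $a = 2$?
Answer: $200$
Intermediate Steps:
$l{\left(Q \right)} = 5 + 2 Q^{2}$ ($l{\left(Q \right)} = \left(Q^{2} + Q^{2}\right) + 5 = 2 Q^{2} + 5 = 5 + 2 Q^{2}$)
$L = 100$ ($L = 10 - 2 \left(- \frac{135}{\left(-3\right) \left(-1\right)}\right) = 10 - 2 \left(- \frac{135}{3}\right) = 10 - 2 \left(\left(-135\right) \frac{1}{3}\right) = 10 - -90 = 10 + 90 = 100$)
$L f{\left(a \right)} = 100 \cdot 2 = 200$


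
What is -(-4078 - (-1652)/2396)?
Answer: 2442309/599 ≈ 4077.3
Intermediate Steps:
-(-4078 - (-1652)/2396) = -(-4078 - 1*(-413/599)) = -(-4078 + 413/599) = -1*(-2442309/599) = 2442309/599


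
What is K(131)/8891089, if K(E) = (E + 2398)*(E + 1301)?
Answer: 3621528/8891089 ≈ 0.40732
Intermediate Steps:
K(E) = (1301 + E)*(2398 + E) (K(E) = (2398 + E)*(1301 + E) = (1301 + E)*(2398 + E))
K(131)/8891089 = (3119798 + 131**2 + 3699*131)/8891089 = (3119798 + 17161 + 484569)*(1/8891089) = 3621528*(1/8891089) = 3621528/8891089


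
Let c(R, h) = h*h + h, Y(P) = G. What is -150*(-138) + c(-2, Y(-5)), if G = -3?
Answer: 20706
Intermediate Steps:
Y(P) = -3
c(R, h) = h + h² (c(R, h) = h² + h = h + h²)
-150*(-138) + c(-2, Y(-5)) = -150*(-138) - 3*(1 - 3) = 20700 - 3*(-2) = 20700 + 6 = 20706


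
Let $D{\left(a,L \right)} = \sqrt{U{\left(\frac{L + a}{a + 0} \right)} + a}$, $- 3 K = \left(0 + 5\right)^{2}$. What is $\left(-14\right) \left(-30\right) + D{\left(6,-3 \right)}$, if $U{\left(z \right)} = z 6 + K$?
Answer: $420 + \frac{\sqrt{6}}{3} \approx 420.82$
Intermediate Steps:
$K = - \frac{25}{3}$ ($K = - \frac{\left(0 + 5\right)^{2}}{3} = - \frac{5^{2}}{3} = \left(- \frac{1}{3}\right) 25 = - \frac{25}{3} \approx -8.3333$)
$U{\left(z \right)} = - \frac{25}{3} + 6 z$ ($U{\left(z \right)} = z 6 - \frac{25}{3} = 6 z - \frac{25}{3} = - \frac{25}{3} + 6 z$)
$D{\left(a,L \right)} = \sqrt{- \frac{25}{3} + a + \frac{6 \left(L + a\right)}{a}}$ ($D{\left(a,L \right)} = \sqrt{\left(- \frac{25}{3} + 6 \frac{L + a}{a + 0}\right) + a} = \sqrt{\left(- \frac{25}{3} + 6 \frac{L + a}{a}\right) + a} = \sqrt{\left(- \frac{25}{3} + \frac{6 \left(L + a\right)}{a}\right) + a} = \sqrt{- \frac{25}{3} + a + \frac{6 \left(L + a\right)}{a}}$)
$\left(-14\right) \left(-30\right) + D{\left(6,-3 \right)} = \left(-14\right) \left(-30\right) + \frac{\sqrt{-21 + 9 \cdot 6 + 54 \left(-3\right) \frac{1}{6}}}{3} = 420 + \frac{\sqrt{-21 + 54 + 54 \left(-3\right) \frac{1}{6}}}{3} = 420 + \frac{\sqrt{-21 + 54 - 27}}{3} = 420 + \frac{\sqrt{6}}{3}$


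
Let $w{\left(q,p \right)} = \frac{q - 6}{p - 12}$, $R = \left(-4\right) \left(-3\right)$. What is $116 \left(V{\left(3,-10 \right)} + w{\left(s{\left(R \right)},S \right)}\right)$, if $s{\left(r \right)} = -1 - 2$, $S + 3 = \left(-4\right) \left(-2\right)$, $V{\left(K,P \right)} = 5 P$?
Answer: $- \frac{39556}{7} \approx -5650.9$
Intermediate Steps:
$S = 5$ ($S = -3 - -8 = -3 + 8 = 5$)
$R = 12$
$s{\left(r \right)} = -3$ ($s{\left(r \right)} = -1 - 2 = -3$)
$w{\left(q,p \right)} = \frac{-6 + q}{-12 + p}$
$116 \left(V{\left(3,-10 \right)} + w{\left(s{\left(R \right)},S \right)}\right) = 116 \left(5 \left(-10\right) + \frac{-6 - 3}{-12 + 5}\right) = 116 \left(-50 + \frac{1}{-7} \left(-9\right)\right) = 116 \left(-50 - - \frac{9}{7}\right) = 116 \left(-50 + \frac{9}{7}\right) = 116 \left(- \frac{341}{7}\right) = - \frac{39556}{7}$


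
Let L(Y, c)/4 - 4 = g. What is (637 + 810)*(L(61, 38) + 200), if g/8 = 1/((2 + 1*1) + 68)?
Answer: 22237496/71 ≈ 3.1320e+5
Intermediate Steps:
g = 8/71 (g = 8/((2 + 1*1) + 68) = 8/((2 + 1) + 68) = 8/(3 + 68) = 8/71 ≈ 0.11268)
L(Y, c) = 1168/71 (L(Y, c) = 16 + 4*(8/71) = 16 + 32/71 = 1168/71)
(637 + 810)*(L(61, 38) + 200) = (637 + 810)*(1168/71 + 200) = 1447*(15368/71) = 22237496/71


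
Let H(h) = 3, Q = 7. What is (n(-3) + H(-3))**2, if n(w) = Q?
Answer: 100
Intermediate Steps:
n(w) = 7
(n(-3) + H(-3))**2 = (7 + 3)**2 = 10**2 = 100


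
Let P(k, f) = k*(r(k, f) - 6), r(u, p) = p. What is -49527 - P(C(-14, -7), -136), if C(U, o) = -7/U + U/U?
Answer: -49314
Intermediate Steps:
C(U, o) = 1 - 7/U (C(U, o) = -7/U + 1 = 1 - 7/U)
P(k, f) = k*(-6 + f) (P(k, f) = k*(f - 6) = k*(-6 + f))
-49527 - P(C(-14, -7), -136) = -49527 - (-7 - 14)/(-14)*(-6 - 136) = -49527 - (-1/14*(-21))*(-142) = -49527 - 3*(-142)/2 = -49527 - 1*(-213) = -49527 + 213 = -49314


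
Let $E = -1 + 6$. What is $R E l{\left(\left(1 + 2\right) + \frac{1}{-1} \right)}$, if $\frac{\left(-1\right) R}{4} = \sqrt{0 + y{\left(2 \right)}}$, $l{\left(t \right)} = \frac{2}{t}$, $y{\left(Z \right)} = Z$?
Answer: $- 20 \sqrt{2} \approx -28.284$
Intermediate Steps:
$R = - 4 \sqrt{2}$ ($R = - 4 \sqrt{0 + 2} = - 4 \sqrt{2} \approx -5.6569$)
$E = 5$
$R E l{\left(\left(1 + 2\right) + \frac{1}{-1} \right)} = - 4 \sqrt{2} \cdot 5 \frac{2}{\left(1 + 2\right) + \frac{1}{-1}} = - 20 \sqrt{2} \frac{2}{3 - 1} = - 20 \sqrt{2} \cdot \frac{2}{2} = - 20 \sqrt{2} \cdot 2 \cdot \frac{1}{2} = - 20 \sqrt{2} \cdot 1 = - 20 \sqrt{2}$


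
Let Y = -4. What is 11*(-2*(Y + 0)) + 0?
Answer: 88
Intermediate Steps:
11*(-2*(Y + 0)) + 0 = 11*(-2*(-4 + 0)) + 0 = 11*(-2*(-4)) + 0 = 11*8 + 0 = 88 + 0 = 88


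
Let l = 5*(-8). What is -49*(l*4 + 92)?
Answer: 3332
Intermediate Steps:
l = -40
-49*(l*4 + 92) = -49*(-40*4 + 92) = -49*(-160 + 92) = -49*(-68) = 3332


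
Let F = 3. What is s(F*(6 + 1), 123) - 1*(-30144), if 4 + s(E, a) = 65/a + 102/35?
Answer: 129767521/4305 ≈ 30143.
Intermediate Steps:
s(E, a) = -38/35 + 65/a (s(E, a) = -4 + (65/a + 102/35) = -4 + (102/35 + 65/a) = -38/35 + 65/a)
s(F*(6 + 1), 123) - 1*(-30144) = (-38/35 + 65/123) - 1*(-30144) = (-38/35 + 65*(1/123)) + 30144 = (-38/35 + 65/123) + 30144 = -2399/4305 + 30144 = 129767521/4305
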